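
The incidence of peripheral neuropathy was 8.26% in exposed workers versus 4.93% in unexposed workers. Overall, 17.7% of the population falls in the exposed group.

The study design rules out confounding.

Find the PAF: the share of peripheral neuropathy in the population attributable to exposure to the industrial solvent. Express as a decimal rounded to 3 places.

PAF ≈ 0.107

p₁ = 0.0826, p₀ = 0.0493.
Overall risk P(Y=1) = π·p₁ + (1−π)·p₀ = 0.177×0.0826 + 0.823×0.0493 = 0.055194.
Under exogeneity, PAF = [P(Y=1) − p₀] / P(Y=1).
PAF = (0.055194 − 0.0493) / 0.055194 ≈ 0.1068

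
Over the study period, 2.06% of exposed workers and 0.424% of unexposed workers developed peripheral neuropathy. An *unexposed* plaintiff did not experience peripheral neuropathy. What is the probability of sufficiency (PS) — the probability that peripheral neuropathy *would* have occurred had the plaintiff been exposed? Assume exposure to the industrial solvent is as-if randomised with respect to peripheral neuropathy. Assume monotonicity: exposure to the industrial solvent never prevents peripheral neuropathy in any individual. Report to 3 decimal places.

PS ≈ 0.016

p₁ = 0.0206, p₀ = 0.00424.
Under exogeneity and monotonicity, PS = (p₁ − p₀) / (1 − p₀).
PS = (0.0206 − 0.00424) / (1 − 0.00424) = 0.01636 / 0.99576 ≈ 0.0164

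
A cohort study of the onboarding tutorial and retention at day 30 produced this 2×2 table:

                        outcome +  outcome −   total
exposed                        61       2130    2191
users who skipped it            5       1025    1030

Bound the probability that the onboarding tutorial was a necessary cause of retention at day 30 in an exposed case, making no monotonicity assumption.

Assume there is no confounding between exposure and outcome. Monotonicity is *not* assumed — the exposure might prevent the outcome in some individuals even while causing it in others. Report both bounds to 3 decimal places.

p₁ = P(outcome | exposed) = 61/2191 = 0.027841
p₀ = P(outcome | unexposed) = 5/1030 = 0.0048544
Under exogeneity alone the bounds on PN are max{0,(p₁−p₀)/p₁} ≤ PN ≤ min{1,(1−p₀)/p₁}.
  lower = (p₁ − p₀)/p₁ = 0.022987 / 0.027841 ≈ 0.8256
  upper = min{1, (1 − p₀)/p₁} = 0.99515 / 0.027841 ≈ 35.7437 → capped at 1

0.826 ≤ PN ≤ 1.000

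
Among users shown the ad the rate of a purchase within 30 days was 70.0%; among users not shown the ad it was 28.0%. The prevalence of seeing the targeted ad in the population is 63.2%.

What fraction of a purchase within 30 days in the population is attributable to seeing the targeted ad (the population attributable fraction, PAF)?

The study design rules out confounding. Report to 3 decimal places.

PAF ≈ 0.487

p₁ = 0.7, p₀ = 0.28.
Overall risk P(Y=1) = π·p₁ + (1−π)·p₀ = 0.632×0.7 + 0.368×0.28 = 0.54544.
Under exogeneity, PAF = [P(Y=1) − p₀] / P(Y=1).
PAF = (0.54544 − 0.28) / 0.54544 ≈ 0.4867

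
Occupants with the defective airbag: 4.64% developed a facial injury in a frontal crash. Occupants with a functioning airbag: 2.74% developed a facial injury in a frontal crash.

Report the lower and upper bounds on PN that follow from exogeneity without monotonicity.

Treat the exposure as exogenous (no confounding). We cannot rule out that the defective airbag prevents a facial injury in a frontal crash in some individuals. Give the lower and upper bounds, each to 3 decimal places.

p₁ = 0.0464, p₀ = 0.0274.
Under exogeneity alone the bounds on PN are max{0,(p₁−p₀)/p₁} ≤ PN ≤ min{1,(1−p₀)/p₁}.
  lower = (p₁ − p₀)/p₁ = 0.019 / 0.0464 ≈ 0.4095
  upper = min{1, (1 − p₀)/p₁} = 0.9726 / 0.0464 ≈ 20.9612 → capped at 1

0.409 ≤ PN ≤ 1.000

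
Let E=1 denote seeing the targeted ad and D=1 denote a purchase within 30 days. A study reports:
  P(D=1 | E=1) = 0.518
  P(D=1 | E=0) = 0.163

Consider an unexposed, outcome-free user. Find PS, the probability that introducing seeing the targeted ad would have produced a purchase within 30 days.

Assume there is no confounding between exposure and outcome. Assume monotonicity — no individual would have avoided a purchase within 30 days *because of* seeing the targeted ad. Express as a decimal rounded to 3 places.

Let p₁ = 0.518, p₀ = 0.163.
Under exogeneity and monotonicity, PS = (p₁ − p₀) / (1 − p₀).
PS = (0.518 − 0.163) / (1 − 0.163) = 0.355 / 0.837 ≈ 0.4241

PS ≈ 0.424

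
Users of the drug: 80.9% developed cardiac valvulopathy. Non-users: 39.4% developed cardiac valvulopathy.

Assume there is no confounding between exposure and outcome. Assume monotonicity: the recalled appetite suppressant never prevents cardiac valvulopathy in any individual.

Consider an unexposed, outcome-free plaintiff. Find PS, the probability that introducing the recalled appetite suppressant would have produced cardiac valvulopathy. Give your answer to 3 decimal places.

p₁ = 0.809, p₀ = 0.394.
Under exogeneity and monotonicity, PS = (p₁ − p₀) / (1 − p₀).
PS = (0.809 − 0.394) / (1 − 0.394) = 0.415 / 0.606 ≈ 0.6848

PS ≈ 0.685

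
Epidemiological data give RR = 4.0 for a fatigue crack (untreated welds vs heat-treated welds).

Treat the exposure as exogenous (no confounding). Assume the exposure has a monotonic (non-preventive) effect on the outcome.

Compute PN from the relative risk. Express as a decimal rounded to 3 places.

Under exogeneity and monotonicity, PN = (RR − 1) / RR = 1 − 1/RR.
PN = (4.0 − 1) / 4.0 = 3 / 4.0 ≈ 0.7500

PN ≈ 0.750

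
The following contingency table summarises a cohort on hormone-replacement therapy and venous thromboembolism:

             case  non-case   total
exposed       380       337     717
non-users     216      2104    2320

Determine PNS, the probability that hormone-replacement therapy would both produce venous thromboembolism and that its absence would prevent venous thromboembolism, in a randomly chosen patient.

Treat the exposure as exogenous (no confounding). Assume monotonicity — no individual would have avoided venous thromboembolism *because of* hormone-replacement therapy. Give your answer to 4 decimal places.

PNS ≈ 0.4369

p₁ = P(outcome | exposed) = 380/717 = 0.52999
p₀ = P(outcome | unexposed) = 216/2320 = 0.093103
Under exogeneity and monotonicity, PNS = p₁ − p₀.
PNS = 0.52999 − 0.093103 = 0.43688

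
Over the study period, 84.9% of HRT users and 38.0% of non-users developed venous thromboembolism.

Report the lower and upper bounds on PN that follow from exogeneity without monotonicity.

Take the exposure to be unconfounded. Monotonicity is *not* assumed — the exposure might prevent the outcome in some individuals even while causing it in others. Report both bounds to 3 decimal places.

0.552 ≤ PN ≤ 0.730

p₁ = 0.849, p₀ = 0.38.
Under exogeneity alone the bounds on PN are max{0,(p₁−p₀)/p₁} ≤ PN ≤ min{1,(1−p₀)/p₁}.
  lower = (p₁ − p₀)/p₁ = 0.469 / 0.849 ≈ 0.5524
  upper = min{1, (1 − p₀)/p₁} = 0.62 / 0.849 ≈ 0.7303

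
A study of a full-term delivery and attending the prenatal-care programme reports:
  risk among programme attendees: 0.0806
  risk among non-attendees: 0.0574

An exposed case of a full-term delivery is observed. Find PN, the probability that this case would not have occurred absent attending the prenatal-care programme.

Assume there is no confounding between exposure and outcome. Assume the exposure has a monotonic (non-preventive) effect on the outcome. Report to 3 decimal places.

Let p₁ = 0.0806, p₀ = 0.0574.
Under exogeneity and monotonicity, PN = (p₁ − p₀) / p₁.
PN = (0.0806 − 0.0574) / 0.0806 = 0.0232 / 0.0806 ≈ 0.2878

PN ≈ 0.288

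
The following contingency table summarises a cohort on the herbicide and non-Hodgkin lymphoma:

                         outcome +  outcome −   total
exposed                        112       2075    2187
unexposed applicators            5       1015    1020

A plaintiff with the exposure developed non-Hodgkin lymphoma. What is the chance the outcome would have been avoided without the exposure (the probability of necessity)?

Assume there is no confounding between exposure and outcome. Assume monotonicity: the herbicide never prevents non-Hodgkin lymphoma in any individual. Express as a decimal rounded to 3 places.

PN ≈ 0.904

p₁ = P(outcome | exposed) = 112/2187 = 0.051212
p₀ = P(outcome | unexposed) = 5/1020 = 0.004902
Under exogeneity and monotonicity, PN = (p₁ − p₀)/p₁.
PN = (0.051212 − 0.004902) / 0.051212 ≈ 0.9043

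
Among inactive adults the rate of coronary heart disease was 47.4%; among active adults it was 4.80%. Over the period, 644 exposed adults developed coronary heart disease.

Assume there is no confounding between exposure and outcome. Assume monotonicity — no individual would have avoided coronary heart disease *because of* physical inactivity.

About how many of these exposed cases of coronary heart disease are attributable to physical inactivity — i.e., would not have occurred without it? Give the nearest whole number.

p₁ = 0.474, p₀ = 0.048.
PN = (p₁ − p₀)/p₁ = (0.474 − 0.048) / 0.474 ≈ 0.89873.
Attributable cases ≈ PN × (exposed cases) = 0.89873 × 644 ≈ 578.78.

about 579 cases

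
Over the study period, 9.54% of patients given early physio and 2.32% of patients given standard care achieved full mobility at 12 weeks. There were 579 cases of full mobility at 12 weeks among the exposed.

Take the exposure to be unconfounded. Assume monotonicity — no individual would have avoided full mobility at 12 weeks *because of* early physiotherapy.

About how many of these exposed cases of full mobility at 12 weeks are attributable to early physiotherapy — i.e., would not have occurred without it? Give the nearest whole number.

p₁ = 0.0954, p₀ = 0.0232.
PN = (p₁ − p₀)/p₁ = (0.0954 − 0.0232) / 0.0954 ≈ 0.75681.
Attributable cases ≈ PN × (exposed cases) = 0.75681 × 579 ≈ 438.19.

about 438 cases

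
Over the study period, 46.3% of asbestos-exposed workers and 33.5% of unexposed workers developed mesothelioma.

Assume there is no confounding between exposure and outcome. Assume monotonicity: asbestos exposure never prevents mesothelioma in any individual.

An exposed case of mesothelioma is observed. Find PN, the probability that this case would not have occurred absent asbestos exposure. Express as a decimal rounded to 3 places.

p₁ = 0.463, p₀ = 0.335.
Under exogeneity and monotonicity, PN = (p₁ − p₀) / p₁.
PN = (0.463 − 0.335) / 0.463 = 0.128 / 0.463 ≈ 0.2765

PN ≈ 0.276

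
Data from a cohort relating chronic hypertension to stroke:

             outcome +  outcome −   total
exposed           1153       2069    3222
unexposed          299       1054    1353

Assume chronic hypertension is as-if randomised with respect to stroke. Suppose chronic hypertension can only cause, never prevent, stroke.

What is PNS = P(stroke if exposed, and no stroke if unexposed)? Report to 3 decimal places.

PNS ≈ 0.137

p₁ = P(outcome | exposed) = 1153/3222 = 0.35785
p₀ = P(outcome | unexposed) = 299/1353 = 0.22099
Under exogeneity and monotonicity, PNS = p₁ − p₀.
PNS = 0.35785 − 0.22099 = 0.13686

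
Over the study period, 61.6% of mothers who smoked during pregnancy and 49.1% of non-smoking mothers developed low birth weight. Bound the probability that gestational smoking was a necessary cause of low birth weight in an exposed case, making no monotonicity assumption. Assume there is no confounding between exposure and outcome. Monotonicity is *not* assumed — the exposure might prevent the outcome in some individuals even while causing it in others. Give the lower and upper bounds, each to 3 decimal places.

p₁ = 0.616, p₀ = 0.491.
Under exogeneity alone the bounds on PN are max{0,(p₁−p₀)/p₁} ≤ PN ≤ min{1,(1−p₀)/p₁}.
  lower = (p₁ − p₀)/p₁ = 0.125 / 0.616 ≈ 0.2029
  upper = min{1, (1 − p₀)/p₁} = 0.509 / 0.616 ≈ 0.8263

0.203 ≤ PN ≤ 0.826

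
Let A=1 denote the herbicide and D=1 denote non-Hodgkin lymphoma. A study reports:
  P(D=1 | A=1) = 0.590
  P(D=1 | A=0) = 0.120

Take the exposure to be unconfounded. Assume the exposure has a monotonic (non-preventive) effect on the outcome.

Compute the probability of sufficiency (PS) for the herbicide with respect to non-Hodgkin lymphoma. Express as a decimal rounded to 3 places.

Let p₁ = 0.59, p₀ = 0.12.
Under exogeneity and monotonicity, PS = (p₁ − p₀) / (1 − p₀).
PS = (0.59 − 0.12) / (1 − 0.12) = 0.47 / 0.88 ≈ 0.5341

PS ≈ 0.534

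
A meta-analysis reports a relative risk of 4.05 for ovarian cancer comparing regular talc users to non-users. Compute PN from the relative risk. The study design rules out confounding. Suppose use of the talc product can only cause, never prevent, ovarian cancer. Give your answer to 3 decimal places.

Under exogeneity and monotonicity, PN = (RR − 1) / RR = 1 − 1/RR.
PN = (4.05 − 1) / 4.05 = 3.05 / 4.05 ≈ 0.7531

PN ≈ 0.753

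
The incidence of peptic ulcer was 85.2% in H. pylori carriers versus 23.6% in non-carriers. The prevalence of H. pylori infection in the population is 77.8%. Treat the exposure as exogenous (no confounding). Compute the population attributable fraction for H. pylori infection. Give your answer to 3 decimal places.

p₁ = 0.852, p₀ = 0.236.
Overall risk P(Y=1) = π·p₁ + (1−π)·p₀ = 0.778×0.852 + 0.222×0.236 = 0.71525.
Under exogeneity, PAF = [P(Y=1) − p₀] / P(Y=1).
PAF = (0.71525 − 0.236) / 0.71525 ≈ 0.6700

PAF ≈ 0.670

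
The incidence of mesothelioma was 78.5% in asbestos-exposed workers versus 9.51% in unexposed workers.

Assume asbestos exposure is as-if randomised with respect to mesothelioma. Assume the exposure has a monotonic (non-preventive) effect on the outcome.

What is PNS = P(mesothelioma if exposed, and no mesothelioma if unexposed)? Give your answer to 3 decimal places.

p₁ = 0.785, p₀ = 0.0951.
Under exogeneity and monotonicity, PNS = p₁ − p₀.
PNS = 0.785 − 0.0951 = 0.6899

PNS ≈ 0.690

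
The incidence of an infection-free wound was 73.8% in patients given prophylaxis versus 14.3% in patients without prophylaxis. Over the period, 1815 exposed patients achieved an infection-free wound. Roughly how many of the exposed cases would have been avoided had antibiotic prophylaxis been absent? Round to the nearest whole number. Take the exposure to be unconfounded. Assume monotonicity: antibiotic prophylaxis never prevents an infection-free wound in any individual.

about 1463 cases

p₁ = 0.738, p₀ = 0.143.
PN = (p₁ − p₀)/p₁ = (0.738 − 0.143) / 0.738 ≈ 0.80623.
Attributable cases ≈ PN × (exposed cases) = 0.80623 × 1815 ≈ 1463.31.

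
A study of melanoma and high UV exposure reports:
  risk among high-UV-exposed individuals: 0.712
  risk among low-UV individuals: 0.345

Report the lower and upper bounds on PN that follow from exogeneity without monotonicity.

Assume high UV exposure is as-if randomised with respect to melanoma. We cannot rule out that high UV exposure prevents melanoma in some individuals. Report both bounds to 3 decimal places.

0.515 ≤ PN ≤ 0.920

Let p₁ = 0.712, p₀ = 0.345.
Under exogeneity alone the bounds on PN are max{0,(p₁−p₀)/p₁} ≤ PN ≤ min{1,(1−p₀)/p₁}.
  lower = (p₁ − p₀)/p₁ = 0.367 / 0.712 ≈ 0.5154
  upper = min{1, (1 − p₀)/p₁} = 0.655 / 0.712 ≈ 0.9199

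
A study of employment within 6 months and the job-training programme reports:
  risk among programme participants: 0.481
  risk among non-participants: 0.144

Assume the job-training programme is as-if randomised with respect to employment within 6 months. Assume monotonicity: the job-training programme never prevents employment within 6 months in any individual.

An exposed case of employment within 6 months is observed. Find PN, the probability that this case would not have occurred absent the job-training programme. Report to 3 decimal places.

PN ≈ 0.701

Let p₁ = 0.481, p₀ = 0.144.
Under exogeneity and monotonicity, PN = (p₁ − p₀) / p₁.
PN = (0.481 − 0.144) / 0.481 = 0.337 / 0.481 ≈ 0.7006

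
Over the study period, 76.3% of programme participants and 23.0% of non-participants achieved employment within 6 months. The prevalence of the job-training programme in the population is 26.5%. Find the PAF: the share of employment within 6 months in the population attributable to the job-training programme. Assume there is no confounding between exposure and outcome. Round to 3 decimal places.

p₁ = 0.763, p₀ = 0.23.
Overall risk P(Y=1) = π·p₁ + (1−π)·p₀ = 0.265×0.763 + 0.735×0.23 = 0.37125.
Under exogeneity, PAF = [P(Y=1) − p₀] / P(Y=1).
PAF = (0.37125 − 0.23) / 0.37125 ≈ 0.3805

PAF ≈ 0.380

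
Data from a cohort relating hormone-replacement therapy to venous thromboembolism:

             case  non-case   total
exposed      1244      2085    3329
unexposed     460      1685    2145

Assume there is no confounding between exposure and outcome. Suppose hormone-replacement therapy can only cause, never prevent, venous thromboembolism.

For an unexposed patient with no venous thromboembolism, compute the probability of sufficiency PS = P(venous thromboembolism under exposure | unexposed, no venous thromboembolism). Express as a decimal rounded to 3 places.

PS ≈ 0.203

p₁ = P(outcome | exposed) = 1244/3329 = 0.37369
p₀ = P(outcome | unexposed) = 460/2145 = 0.21445
Under exogeneity and monotonicity, PS = (p₁ − p₀)/(1 − p₀).
PS = (0.37369 − 0.21445) / 0.78555 ≈ 0.2027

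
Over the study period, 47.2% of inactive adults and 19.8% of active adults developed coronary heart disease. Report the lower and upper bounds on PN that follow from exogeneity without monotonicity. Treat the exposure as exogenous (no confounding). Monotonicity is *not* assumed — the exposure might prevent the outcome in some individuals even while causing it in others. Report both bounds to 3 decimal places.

0.581 ≤ PN ≤ 1.000

p₁ = 0.472, p₀ = 0.198.
Under exogeneity alone the bounds on PN are max{0,(p₁−p₀)/p₁} ≤ PN ≤ min{1,(1−p₀)/p₁}.
  lower = (p₁ − p₀)/p₁ = 0.274 / 0.472 ≈ 0.5805
  upper = min{1, (1 − p₀)/p₁} = 0.802 / 0.472 ≈ 1.6992 → capped at 1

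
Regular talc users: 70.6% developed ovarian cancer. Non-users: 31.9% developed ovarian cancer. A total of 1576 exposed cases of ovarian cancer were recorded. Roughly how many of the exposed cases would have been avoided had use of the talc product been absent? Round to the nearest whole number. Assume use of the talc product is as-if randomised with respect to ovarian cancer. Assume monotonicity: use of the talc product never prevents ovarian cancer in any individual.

p₁ = 0.706, p₀ = 0.319.
PN = (p₁ − p₀)/p₁ = (0.706 − 0.319) / 0.706 ≈ 0.54816.
Attributable cases ≈ PN × (exposed cases) = 0.54816 × 1576 ≈ 863.90.

about 864 cases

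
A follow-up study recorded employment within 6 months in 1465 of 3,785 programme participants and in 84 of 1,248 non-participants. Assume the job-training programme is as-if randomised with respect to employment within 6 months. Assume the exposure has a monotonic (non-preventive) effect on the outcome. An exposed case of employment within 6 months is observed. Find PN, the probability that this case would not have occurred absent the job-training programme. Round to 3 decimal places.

p₁ = P(outcome | exposed) = 1465/3785 = 0.38705
p₀ = P(outcome | unexposed) = 84/1248 = 0.067308
Under exogeneity and monotonicity, PN = (p₁ − p₀) / p₁.
PN = (0.38705 − 0.067308) / 0.38705 = 0.31975 / 0.38705 ≈ 0.8261

PN ≈ 0.826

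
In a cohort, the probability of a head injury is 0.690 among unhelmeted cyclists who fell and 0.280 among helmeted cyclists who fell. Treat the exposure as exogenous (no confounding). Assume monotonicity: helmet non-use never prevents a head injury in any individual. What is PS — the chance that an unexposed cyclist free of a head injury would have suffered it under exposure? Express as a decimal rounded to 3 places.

PS ≈ 0.569

Let p₁ = 0.69, p₀ = 0.28.
Under exogeneity and monotonicity, PS = (p₁ − p₀) / (1 − p₀).
PS = (0.69 − 0.28) / (1 − 0.28) = 0.41 / 0.72 ≈ 0.5694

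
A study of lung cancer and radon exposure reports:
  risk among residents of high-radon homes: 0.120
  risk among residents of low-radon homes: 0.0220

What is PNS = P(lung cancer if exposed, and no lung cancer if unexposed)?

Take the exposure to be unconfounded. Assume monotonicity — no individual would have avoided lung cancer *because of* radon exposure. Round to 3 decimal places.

PNS ≈ 0.098

Let p₁ = 0.12, p₀ = 0.022.
Under exogeneity and monotonicity, PNS = p₁ − p₀.
PNS = 0.12 − 0.022 = 0.098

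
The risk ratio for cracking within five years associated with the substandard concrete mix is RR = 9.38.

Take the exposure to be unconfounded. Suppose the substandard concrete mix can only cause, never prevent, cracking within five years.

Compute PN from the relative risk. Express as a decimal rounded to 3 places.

PN ≈ 0.893

Under exogeneity and monotonicity, PN = (RR − 1) / RR = 1 − 1/RR.
PN = (9.38 − 1) / 9.38 = 8.38 / 9.38 ≈ 0.8934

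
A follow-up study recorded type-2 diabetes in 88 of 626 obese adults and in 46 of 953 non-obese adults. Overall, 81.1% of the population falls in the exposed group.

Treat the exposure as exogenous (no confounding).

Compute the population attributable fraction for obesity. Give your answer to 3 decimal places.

PAF ≈ 0.608

p₁ = P(outcome | exposed) = 88/626 = 0.14058
p₀ = P(outcome | unexposed) = 46/953 = 0.048269
Overall risk P(Y=1) = π·p₁ + (1−π)·p₀ = 0.811×0.14058 + 0.189×0.048269 = 0.12313.
Under exogeneity, PAF = [P(Y=1) − p₀] / P(Y=1).
PAF = (0.12313 − 0.048269) / 0.12313 ≈ 0.6080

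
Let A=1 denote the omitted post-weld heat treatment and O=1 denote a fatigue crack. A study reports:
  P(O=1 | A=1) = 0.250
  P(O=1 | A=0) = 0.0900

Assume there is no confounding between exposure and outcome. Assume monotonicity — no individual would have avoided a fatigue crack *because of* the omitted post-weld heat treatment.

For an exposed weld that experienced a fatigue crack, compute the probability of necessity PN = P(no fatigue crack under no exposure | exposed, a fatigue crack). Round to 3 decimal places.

Let p₁ = 0.25, p₀ = 0.09.
Under exogeneity and monotonicity, PN = (p₁ − p₀) / p₁.
PN = (0.25 − 0.09) / 0.25 = 0.16 / 0.25 ≈ 0.6400

PN ≈ 0.640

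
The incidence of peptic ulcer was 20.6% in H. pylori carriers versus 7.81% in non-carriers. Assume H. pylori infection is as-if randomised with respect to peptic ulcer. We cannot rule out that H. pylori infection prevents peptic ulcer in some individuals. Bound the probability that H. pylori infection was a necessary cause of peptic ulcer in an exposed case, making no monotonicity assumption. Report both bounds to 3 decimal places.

0.621 ≤ PN ≤ 1.000

p₁ = 0.206, p₀ = 0.0781.
Under exogeneity alone the bounds on PN are max{0,(p₁−p₀)/p₁} ≤ PN ≤ min{1,(1−p₀)/p₁}.
  lower = (p₁ − p₀)/p₁ = 0.1279 / 0.206 ≈ 0.6209
  upper = min{1, (1 − p₀)/p₁} = 0.9219 / 0.206 ≈ 4.4752 → capped at 1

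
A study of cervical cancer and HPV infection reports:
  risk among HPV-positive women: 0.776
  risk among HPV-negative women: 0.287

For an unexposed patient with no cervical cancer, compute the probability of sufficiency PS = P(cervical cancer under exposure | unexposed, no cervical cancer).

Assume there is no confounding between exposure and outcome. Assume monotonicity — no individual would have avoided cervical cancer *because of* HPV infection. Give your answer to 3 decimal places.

Let p₁ = 0.776, p₀ = 0.287.
Under exogeneity and monotonicity, PS = (p₁ − p₀) / (1 − p₀).
PS = (0.776 − 0.287) / (1 − 0.287) = 0.489 / 0.713 ≈ 0.6858

PS ≈ 0.686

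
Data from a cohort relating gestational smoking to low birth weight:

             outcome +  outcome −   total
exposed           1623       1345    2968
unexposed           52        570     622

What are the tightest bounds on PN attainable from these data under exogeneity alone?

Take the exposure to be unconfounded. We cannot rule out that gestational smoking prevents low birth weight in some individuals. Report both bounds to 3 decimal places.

p₁ = P(outcome | exposed) = 1623/2968 = 0.54683
p₀ = P(outcome | unexposed) = 52/622 = 0.083601
Under exogeneity alone the bounds on PN are max{0,(p₁−p₀)/p₁} ≤ PN ≤ min{1,(1−p₀)/p₁}.
  lower = (p₁ − p₀)/p₁ = 0.46323 / 0.54683 ≈ 0.8471
  upper = min{1, (1 − p₀)/p₁} = 0.9164 / 0.54683 ≈ 1.6758 → capped at 1

0.847 ≤ PN ≤ 1.000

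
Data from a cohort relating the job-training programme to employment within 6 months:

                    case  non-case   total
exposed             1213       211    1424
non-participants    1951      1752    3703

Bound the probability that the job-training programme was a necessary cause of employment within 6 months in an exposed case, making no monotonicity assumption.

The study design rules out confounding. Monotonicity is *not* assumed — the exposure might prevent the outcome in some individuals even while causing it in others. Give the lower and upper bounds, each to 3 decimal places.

p₁ = P(outcome | exposed) = 1213/1424 = 0.85183
p₀ = P(outcome | unexposed) = 1951/3703 = 0.52687
Under exogeneity alone the bounds on PN are max{0,(p₁−p₀)/p₁} ≤ PN ≤ min{1,(1−p₀)/p₁}.
  lower = (p₁ − p₀)/p₁ = 0.32496 / 0.85183 ≈ 0.3815
  upper = min{1, (1 − p₀)/p₁} = 0.47313 / 0.85183 ≈ 0.5554

0.381 ≤ PN ≤ 0.555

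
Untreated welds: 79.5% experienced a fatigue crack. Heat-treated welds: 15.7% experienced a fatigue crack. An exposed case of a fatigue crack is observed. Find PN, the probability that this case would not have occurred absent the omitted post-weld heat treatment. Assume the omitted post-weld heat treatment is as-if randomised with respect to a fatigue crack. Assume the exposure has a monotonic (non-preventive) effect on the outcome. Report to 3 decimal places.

p₁ = 0.795, p₀ = 0.157.
Under exogeneity and monotonicity, PN = (p₁ − p₀) / p₁.
PN = (0.795 − 0.157) / 0.795 = 0.638 / 0.795 ≈ 0.8025

PN ≈ 0.803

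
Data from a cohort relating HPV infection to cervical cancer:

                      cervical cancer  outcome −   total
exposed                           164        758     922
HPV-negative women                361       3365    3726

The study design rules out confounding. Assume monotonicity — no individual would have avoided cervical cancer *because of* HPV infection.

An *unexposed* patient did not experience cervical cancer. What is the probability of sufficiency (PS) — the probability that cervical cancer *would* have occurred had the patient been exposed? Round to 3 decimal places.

p₁ = P(outcome | exposed) = 164/922 = 0.17787
p₀ = P(outcome | unexposed) = 361/3726 = 0.096887
Under exogeneity and monotonicity, PS = (p₁ − p₀) / (1 − p₀).
PS = (0.17787 − 0.096887) / (1 − 0.096887) = 0.080987 / 0.90311 ≈ 0.0897

PS ≈ 0.090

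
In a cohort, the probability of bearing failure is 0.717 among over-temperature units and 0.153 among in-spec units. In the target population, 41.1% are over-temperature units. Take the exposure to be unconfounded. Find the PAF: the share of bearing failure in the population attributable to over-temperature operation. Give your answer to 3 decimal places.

Let p₁ = 0.717, p₀ = 0.153.
Overall risk P(Y=1) = π·p₁ + (1−π)·p₀ = 0.411×0.717 + 0.589×0.153 = 0.3848.
Under exogeneity, PAF = [P(Y=1) − p₀] / P(Y=1).
PAF = (0.3848 − 0.153) / 0.3848 ≈ 0.6024

PAF ≈ 0.602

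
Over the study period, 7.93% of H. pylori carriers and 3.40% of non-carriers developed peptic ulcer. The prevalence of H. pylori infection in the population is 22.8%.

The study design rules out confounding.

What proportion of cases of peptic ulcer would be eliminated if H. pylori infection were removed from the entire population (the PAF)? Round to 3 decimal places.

p₁ = 0.0793, p₀ = 0.034.
Overall risk P(Y=1) = π·p₁ + (1−π)·p₀ = 0.228×0.0793 + 0.772×0.034 = 0.044328.
Under exogeneity, PAF = [P(Y=1) − p₀] / P(Y=1).
PAF = (0.044328 − 0.034) / 0.044328 ≈ 0.2330

PAF ≈ 0.233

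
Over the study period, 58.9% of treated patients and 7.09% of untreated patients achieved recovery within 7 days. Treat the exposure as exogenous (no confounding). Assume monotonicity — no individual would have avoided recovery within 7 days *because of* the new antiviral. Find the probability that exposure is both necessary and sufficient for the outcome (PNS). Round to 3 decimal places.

PNS ≈ 0.518

p₁ = 0.589, p₀ = 0.0709.
Under exogeneity and monotonicity, PNS = p₁ − p₀.
PNS = 0.589 − 0.0709 = 0.5181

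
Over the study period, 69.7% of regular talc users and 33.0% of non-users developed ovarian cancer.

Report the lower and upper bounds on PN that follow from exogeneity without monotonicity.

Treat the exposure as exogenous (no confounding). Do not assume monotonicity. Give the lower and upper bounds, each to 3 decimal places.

0.527 ≤ PN ≤ 0.961

p₁ = 0.697, p₀ = 0.33.
Under exogeneity alone the bounds on PN are max{0,(p₁−p₀)/p₁} ≤ PN ≤ min{1,(1−p₀)/p₁}.
  lower = (p₁ − p₀)/p₁ = 0.367 / 0.697 ≈ 0.5265
  upper = min{1, (1 − p₀)/p₁} = 0.67 / 0.697 ≈ 0.9613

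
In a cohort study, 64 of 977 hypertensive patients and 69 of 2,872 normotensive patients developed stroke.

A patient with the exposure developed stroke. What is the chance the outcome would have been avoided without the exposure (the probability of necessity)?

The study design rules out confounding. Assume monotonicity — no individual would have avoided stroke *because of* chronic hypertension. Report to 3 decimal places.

PN ≈ 0.633

p₁ = P(outcome | exposed) = 64/977 = 0.065507
p₀ = P(outcome | unexposed) = 69/2872 = 0.024025
Under exogeneity and monotonicity, PN = (p₁ − p₀) / p₁.
PN = (0.065507 − 0.024025) / 0.065507 = 0.041482 / 0.065507 ≈ 0.6332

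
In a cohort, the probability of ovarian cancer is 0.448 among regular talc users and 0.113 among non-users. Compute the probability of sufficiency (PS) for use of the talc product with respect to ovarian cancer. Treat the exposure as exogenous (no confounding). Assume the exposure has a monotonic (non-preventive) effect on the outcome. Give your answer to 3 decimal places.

Let p₁ = 0.448, p₀ = 0.113.
Under exogeneity and monotonicity, PS = (p₁ − p₀) / (1 − p₀).
PS = (0.448 − 0.113) / (1 − 0.113) = 0.335 / 0.887 ≈ 0.3777

PS ≈ 0.378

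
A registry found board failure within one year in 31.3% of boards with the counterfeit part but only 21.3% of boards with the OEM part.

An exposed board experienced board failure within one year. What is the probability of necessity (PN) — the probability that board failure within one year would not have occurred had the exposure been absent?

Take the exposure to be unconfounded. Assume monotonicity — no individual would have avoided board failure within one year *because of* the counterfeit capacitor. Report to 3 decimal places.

p₁ = 0.313, p₀ = 0.213.
Under exogeneity and monotonicity, PN = (p₁ − p₀) / p₁.
PN = (0.313 − 0.213) / 0.313 = 0.1 / 0.313 ≈ 0.3195

PN ≈ 0.319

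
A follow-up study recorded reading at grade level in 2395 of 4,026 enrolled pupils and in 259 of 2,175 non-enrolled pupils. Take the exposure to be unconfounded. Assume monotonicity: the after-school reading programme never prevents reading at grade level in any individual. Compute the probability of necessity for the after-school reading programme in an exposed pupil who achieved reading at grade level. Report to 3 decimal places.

p₁ = P(outcome | exposed) = 2395/4026 = 0.59488
p₀ = P(outcome | unexposed) = 259/2175 = 0.11908
Under exogeneity and monotonicity, PN = (p₁ − p₀) / p₁.
PN = (0.59488 − 0.11908) / 0.59488 = 0.4758 / 0.59488 ≈ 0.7998

PN ≈ 0.800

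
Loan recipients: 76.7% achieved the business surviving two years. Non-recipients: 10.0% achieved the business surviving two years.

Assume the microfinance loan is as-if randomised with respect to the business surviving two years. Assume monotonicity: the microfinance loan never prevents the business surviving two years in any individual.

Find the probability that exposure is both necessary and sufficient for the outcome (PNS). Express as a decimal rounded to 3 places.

PNS ≈ 0.667

p₁ = 0.767, p₀ = 0.1.
Under exogeneity and monotonicity, PNS = p₁ − p₀.
PNS = 0.767 − 0.1 = 0.667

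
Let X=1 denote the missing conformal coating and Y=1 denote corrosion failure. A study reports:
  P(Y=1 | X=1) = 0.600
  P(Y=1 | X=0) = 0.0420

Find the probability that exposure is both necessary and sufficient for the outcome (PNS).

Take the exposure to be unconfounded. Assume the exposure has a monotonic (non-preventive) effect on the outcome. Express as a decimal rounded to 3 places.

Let p₁ = 0.6, p₀ = 0.042.
Under exogeneity and monotonicity, PNS = p₁ − p₀.
PNS = 0.6 − 0.042 = 0.558

PNS ≈ 0.558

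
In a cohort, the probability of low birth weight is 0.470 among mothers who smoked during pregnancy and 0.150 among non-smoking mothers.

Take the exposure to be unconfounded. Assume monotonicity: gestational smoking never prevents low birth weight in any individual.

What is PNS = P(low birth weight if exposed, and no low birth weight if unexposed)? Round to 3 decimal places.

Let p₁ = 0.47, p₀ = 0.15.
Under exogeneity and monotonicity, PNS = p₁ − p₀.
PNS = 0.47 − 0.15 = 0.32

PNS ≈ 0.320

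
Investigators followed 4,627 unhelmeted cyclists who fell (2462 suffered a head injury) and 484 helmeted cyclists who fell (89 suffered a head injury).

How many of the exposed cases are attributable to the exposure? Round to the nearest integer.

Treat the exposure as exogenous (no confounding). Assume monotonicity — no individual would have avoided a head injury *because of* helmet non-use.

about 1611 cases

p₁ = P(outcome | exposed) = 2462/4627 = 0.53209
p₀ = P(outcome | unexposed) = 89/484 = 0.18388
PN = (p₁ − p₀)/p₁ = (0.53209 − 0.18388) / 0.53209 ≈ 0.65441.
Attributable cases ≈ PN × (exposed cases) = 0.65441 × 2462 ≈ 1611.17.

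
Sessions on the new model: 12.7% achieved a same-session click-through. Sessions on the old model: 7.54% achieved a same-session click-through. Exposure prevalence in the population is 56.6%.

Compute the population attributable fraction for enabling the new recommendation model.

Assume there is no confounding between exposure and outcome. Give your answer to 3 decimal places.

p₁ = 0.127, p₀ = 0.0754.
Overall risk P(Y=1) = π·p₁ + (1−π)·p₀ = 0.566×0.127 + 0.434×0.0754 = 0.10461.
Under exogeneity, PAF = [P(Y=1) − p₀] / P(Y=1).
PAF = (0.10461 − 0.0754) / 0.10461 ≈ 0.2792

PAF ≈ 0.279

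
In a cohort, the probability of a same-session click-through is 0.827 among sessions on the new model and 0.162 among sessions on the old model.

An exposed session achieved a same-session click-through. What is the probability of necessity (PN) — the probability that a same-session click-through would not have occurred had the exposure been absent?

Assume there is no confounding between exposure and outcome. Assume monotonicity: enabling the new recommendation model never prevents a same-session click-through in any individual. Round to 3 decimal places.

Let p₁ = 0.827, p₀ = 0.162.
Under exogeneity and monotonicity, PN = (p₁ − p₀) / p₁.
PN = (0.827 − 0.162) / 0.827 = 0.665 / 0.827 ≈ 0.8041

PN ≈ 0.804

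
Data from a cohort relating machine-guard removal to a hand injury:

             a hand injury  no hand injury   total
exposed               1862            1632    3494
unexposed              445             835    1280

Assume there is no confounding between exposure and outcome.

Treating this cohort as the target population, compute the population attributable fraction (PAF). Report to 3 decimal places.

p₁ = P(outcome | exposed) = 1862/3494 = 0.53291
p₀ = P(outcome | unexposed) = 445/1280 = 0.34766
Exposure prevalence π = 3494/4774 = 0.73188; overall risk P(Y=1) = 0.48324.
Under exogeneity, PAF = [P(Y=1) − p₀]/P(Y=1).
PAF = (0.48324 − 0.34766) / 0.48324 ≈ 0.2806

PAF ≈ 0.281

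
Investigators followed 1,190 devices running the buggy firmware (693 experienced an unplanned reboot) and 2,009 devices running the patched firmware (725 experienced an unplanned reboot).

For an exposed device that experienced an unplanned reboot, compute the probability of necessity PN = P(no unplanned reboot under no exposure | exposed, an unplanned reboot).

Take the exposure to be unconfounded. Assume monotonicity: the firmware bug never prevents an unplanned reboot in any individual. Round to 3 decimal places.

p₁ = P(outcome | exposed) = 693/1190 = 0.58235
p₀ = P(outcome | unexposed) = 725/2009 = 0.36088
Under exogeneity and monotonicity, PN = (p₁ − p₀) / p₁.
PN = (0.58235 − 0.36088) / 0.58235 = 0.22148 / 0.58235 ≈ 0.3803

PN ≈ 0.380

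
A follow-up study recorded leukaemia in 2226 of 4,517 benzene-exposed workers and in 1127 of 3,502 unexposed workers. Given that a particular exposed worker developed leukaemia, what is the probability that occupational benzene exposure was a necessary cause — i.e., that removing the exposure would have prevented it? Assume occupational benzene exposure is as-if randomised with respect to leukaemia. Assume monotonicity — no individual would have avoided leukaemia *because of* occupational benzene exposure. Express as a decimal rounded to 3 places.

p₁ = P(outcome | exposed) = 2226/4517 = 0.4928
p₀ = P(outcome | unexposed) = 1127/3502 = 0.32182
Under exogeneity and monotonicity, PN = (p₁ − p₀) / p₁.
PN = (0.4928 − 0.32182) / 0.4928 = 0.17099 / 0.4928 ≈ 0.3470

PN ≈ 0.347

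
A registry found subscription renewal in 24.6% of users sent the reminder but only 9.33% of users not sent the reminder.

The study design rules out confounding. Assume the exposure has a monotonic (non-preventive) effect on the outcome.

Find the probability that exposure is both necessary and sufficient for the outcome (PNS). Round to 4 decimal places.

p₁ = 0.246, p₀ = 0.0933.
Under exogeneity and monotonicity, PNS = p₁ − p₀.
PNS = 0.246 − 0.0933 = 0.1527

PNS ≈ 0.1527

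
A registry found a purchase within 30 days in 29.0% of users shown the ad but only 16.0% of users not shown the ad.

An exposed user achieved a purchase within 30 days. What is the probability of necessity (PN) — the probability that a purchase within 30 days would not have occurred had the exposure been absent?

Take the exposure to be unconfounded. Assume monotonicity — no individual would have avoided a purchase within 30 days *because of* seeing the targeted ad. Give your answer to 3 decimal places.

PN ≈ 0.448

p₁ = 0.29, p₀ = 0.16.
Under exogeneity and monotonicity, PN = (p₁ − p₀) / p₁.
PN = (0.29 − 0.16) / 0.29 = 0.13 / 0.29 ≈ 0.4483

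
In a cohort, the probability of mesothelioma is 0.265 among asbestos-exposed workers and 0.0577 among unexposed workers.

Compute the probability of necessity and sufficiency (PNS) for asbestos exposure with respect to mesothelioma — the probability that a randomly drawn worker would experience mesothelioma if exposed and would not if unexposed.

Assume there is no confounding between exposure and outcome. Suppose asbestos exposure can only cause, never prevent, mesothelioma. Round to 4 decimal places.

Let p₁ = 0.265, p₀ = 0.0577.
Under exogeneity and monotonicity, PNS = p₁ − p₀.
PNS = 0.265 − 0.0577 = 0.2073

PNS ≈ 0.2073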